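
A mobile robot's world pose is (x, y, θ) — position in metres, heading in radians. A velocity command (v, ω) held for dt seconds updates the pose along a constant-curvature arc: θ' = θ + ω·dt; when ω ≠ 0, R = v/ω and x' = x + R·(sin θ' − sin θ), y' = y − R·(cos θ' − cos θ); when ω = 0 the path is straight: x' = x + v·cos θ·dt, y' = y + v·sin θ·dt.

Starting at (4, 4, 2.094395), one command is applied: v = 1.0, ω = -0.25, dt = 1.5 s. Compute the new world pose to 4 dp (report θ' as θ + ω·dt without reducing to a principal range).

θ' = 2.0944 + -0.25·1.5 = 1.7194
R = v/ω = 1.0/-0.25 = -4.0000
x' = 4 + -4.0000·(sin 1.7194 − sin 2.0944) = 3.5082
y' = 4 − -4.0000·(cos 1.7194 − cos 2.0944) = 5.4078

(3.5082, 5.4078, 1.7194)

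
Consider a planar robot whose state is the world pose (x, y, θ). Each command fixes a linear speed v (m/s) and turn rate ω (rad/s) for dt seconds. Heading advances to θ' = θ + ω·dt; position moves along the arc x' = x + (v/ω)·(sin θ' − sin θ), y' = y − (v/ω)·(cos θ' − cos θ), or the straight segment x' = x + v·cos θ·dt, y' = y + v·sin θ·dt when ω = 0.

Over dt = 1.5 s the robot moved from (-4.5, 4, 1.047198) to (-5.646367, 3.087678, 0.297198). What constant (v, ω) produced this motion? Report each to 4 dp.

Δθ = 0.297198 − 1.047198 = -0.750000
ω = Δθ/dt = -0.750000/1.5 = -0.5000
R = Δx/(sin θ' − sin θ) = 2.0000
v = R·ω = 2.0000·-0.5000 = -1.0000

v = -1.0000, ω = -0.5000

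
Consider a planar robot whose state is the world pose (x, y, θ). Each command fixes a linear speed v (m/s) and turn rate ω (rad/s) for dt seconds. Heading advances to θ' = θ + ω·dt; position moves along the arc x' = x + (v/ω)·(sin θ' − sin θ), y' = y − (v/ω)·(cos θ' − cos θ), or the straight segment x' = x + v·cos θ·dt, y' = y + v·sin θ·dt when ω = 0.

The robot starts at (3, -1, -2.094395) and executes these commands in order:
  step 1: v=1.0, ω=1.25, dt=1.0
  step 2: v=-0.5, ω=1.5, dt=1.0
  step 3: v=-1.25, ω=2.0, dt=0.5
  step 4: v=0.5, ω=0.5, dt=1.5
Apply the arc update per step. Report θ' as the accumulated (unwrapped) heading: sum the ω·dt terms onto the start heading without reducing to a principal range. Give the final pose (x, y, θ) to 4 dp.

(2.0755, -1.7804, 2.4056)

step 1: θ'=-0.8444 (R=0.8000) → pose (3.0948, -1.9313, -0.8444)
step 2: θ'=0.6556 (R=-0.3333) → pose (2.6424, -1.8885, 0.6556)
step 3: θ'=1.6556 (R=-0.6250) → pose (2.4006, -2.4369, 1.6556)
step 4: θ'=2.4056 (R=1.0000) → pose (2.0755, -1.7804, 2.4056)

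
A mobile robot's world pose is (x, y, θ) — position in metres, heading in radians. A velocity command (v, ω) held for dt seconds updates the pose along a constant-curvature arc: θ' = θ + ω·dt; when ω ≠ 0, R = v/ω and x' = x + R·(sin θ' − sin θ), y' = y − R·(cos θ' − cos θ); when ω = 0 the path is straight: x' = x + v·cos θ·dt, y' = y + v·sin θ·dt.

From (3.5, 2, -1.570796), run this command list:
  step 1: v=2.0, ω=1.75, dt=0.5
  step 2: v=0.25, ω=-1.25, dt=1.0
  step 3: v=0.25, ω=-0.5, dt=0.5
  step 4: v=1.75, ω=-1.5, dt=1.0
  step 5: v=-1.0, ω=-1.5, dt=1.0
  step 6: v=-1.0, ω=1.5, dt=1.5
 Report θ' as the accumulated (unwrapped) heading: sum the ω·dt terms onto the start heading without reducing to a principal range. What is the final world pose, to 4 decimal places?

step 1: θ'=-0.6958 (R=1.1429) → pose (3.9103, 1.1228, -0.6958)
step 2: θ'=-1.9458 (R=-0.2000) → pose (3.9682, 0.8960, -1.9458)
step 3: θ'=-2.1958 (R=-0.5000) → pose (3.9084, 0.7866, -2.1958)
step 4: θ'=-3.6958 (R=-1.1667) → pose (2.3483, 0.4772, -3.6958)
step 5: θ'=-5.1958 (R=0.6667) → pose (2.5878, -0.3995, -5.1958)
step 6: θ'=-2.9458 (R=-0.6667) → pose (3.3077, -1.3633, -2.9458)

(3.3077, -1.3633, -2.9458)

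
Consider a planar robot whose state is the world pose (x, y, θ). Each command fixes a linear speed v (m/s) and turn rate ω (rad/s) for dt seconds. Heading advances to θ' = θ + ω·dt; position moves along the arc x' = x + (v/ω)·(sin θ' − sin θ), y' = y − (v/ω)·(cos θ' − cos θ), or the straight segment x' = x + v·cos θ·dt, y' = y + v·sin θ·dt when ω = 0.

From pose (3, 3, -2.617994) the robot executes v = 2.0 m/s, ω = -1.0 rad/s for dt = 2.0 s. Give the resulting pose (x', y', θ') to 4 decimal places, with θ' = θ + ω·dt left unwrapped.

(0.0089, 4.5435, -4.6180)

θ' = -2.6180 + -1.0·2.0 = -4.6180
R = v/ω = 2.0/-1.0 = -2.0000
x' = 3 + -2.0000·(sin -4.6180 − sin -2.6180) = 0.0089
y' = 3 − -2.0000·(cos -4.6180 − cos -2.6180) = 4.5435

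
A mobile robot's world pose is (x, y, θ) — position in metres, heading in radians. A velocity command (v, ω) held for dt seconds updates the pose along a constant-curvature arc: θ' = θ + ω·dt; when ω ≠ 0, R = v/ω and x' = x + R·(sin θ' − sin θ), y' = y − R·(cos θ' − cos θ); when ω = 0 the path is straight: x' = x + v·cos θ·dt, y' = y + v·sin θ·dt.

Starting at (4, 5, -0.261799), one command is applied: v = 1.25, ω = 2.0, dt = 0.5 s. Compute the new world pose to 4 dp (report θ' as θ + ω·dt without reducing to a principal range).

θ' = -0.2618 + 2.0·0.5 = 0.7382
R = v/ω = 1.25/2.0 = 0.6250
x' = 4 + 0.6250·(sin 0.7382 − sin -0.2618) = 4.5824
y' = 5 − 0.6250·(cos 0.7382 − cos -0.2618) = 5.1414

(4.5824, 5.1414, 0.7382)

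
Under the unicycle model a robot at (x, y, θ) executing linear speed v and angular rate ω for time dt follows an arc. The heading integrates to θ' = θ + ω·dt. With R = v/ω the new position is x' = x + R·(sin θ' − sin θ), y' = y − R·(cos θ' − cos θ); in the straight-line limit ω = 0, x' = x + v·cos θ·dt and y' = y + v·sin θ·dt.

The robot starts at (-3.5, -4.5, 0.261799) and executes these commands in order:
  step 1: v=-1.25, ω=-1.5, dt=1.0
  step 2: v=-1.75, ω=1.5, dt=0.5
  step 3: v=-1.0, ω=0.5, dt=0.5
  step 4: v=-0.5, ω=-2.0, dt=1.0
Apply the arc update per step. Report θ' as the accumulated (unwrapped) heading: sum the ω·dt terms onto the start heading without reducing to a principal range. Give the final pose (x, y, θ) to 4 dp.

step 1: θ'=-1.2382 (R=0.8333) → pose (-4.5033, -3.9671, -1.2382)
step 2: θ'=-0.4882 (R=-1.1667) → pose (-5.0589, -3.3177, -0.4882)
step 3: θ'=-0.2382 (R=-2.0000) → pose (-5.5250, -3.1405, -0.2382)
step 4: θ'=-2.2382 (R=0.2500) → pose (-5.6624, -2.7428, -2.2382)

(-5.6624, -2.7428, -2.2382)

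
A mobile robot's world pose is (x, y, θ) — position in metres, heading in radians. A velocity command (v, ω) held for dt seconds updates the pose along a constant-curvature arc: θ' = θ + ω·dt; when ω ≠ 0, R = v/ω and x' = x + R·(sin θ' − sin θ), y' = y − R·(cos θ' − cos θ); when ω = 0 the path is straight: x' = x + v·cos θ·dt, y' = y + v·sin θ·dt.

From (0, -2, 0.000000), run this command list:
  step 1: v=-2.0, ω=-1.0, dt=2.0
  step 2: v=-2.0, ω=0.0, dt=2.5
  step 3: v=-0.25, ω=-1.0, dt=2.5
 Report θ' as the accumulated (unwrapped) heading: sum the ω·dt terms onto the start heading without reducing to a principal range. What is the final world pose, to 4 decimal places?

(0.7338, 5.3274, -4.5000)

step 1: θ'=-2.0000 (R=2.0000) → pose (-1.8186, 0.8323, -2.0000)
step 2: θ'=-2.0000 (straight) → pose (0.2621, 5.3788, -2.0000)
step 3: θ'=-4.5000 (R=0.2500) → pose (0.7338, 5.3274, -4.5000)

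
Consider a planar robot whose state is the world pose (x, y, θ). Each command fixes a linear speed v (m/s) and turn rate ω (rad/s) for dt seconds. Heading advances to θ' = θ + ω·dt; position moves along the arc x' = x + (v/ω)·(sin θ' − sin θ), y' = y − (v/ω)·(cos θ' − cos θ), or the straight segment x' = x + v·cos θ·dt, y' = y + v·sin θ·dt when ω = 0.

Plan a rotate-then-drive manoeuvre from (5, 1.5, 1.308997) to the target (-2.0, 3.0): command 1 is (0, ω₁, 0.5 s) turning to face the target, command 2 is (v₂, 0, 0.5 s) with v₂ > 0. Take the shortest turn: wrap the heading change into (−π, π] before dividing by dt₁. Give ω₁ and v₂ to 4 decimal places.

heading to target = atan2(3−1.5, -2−5) = 2.9305
Δθ = wrap(2.9305 − 1.3090) = 1.6215; ω₁ = Δθ/dt₁ = 3.2430
distance = √((-2−5)² + (3−1.5)²) = 7.1589; v₂ = distance/dt₂ = 14.3178

ω₁ = 3.2430, v₂ = 14.3178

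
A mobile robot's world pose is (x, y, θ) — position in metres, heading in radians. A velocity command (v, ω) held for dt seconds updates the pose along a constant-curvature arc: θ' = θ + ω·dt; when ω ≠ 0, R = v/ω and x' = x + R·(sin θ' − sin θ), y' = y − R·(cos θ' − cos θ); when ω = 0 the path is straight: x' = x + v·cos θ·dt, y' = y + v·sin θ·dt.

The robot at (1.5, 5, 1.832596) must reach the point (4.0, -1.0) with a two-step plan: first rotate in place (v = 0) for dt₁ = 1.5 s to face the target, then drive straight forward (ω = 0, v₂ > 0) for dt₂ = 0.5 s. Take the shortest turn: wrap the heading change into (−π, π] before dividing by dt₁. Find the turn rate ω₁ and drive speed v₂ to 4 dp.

ω₁ = -2.0057, v₂ = 13.0000

heading to target = atan2(-1−5, 4−1.5) = -1.1760
Δθ = wrap(-1.1760 − 1.8326) = -3.0086; ω₁ = Δθ/dt₁ = -2.0057
distance = √((4−1.5)² + (-1−5)²) = 6.5000; v₂ = distance/dt₂ = 13.0000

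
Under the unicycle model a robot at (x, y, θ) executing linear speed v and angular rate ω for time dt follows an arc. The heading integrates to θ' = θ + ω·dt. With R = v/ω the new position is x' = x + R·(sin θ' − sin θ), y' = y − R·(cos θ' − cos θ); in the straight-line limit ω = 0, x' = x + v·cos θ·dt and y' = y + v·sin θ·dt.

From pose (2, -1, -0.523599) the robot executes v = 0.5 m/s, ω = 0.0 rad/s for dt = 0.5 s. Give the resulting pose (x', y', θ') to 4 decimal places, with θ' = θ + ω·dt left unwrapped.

(2.2165, -1.1250, -0.5236)

θ' = -0.5236 + 0.0·0.5 = -0.5236
ω = 0 → straight: x' = 2 + 0.5·cos(-0.5236)·0.5 = 2.2165
y' = -1 + 0.5·sin(-0.5236)·0.5 = -1.1250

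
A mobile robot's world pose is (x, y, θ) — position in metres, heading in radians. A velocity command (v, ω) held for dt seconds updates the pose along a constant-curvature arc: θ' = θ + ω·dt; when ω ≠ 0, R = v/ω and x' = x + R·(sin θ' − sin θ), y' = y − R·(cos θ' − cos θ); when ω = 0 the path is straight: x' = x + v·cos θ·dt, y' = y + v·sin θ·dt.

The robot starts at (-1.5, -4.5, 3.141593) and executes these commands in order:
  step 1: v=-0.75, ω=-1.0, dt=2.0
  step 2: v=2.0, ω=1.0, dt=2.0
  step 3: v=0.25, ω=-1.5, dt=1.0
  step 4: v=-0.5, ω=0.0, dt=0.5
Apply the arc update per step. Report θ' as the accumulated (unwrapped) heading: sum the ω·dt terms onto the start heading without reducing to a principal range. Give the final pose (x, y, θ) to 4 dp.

step 1: θ'=1.1416 (R=0.7500) → pose (-0.8180, -5.5621, 1.1416)
step 2: θ'=3.1416 (R=2.0000) → pose (-2.6366, -2.7298, 3.1416)
step 3: θ'=1.6416 (R=-0.1667) → pose (-2.8029, -2.5749, 1.6416)
step 4: θ'=1.6416 (straight) → pose (-2.7852, -2.8243, 1.6416)

(-2.7852, -2.8243, 1.6416)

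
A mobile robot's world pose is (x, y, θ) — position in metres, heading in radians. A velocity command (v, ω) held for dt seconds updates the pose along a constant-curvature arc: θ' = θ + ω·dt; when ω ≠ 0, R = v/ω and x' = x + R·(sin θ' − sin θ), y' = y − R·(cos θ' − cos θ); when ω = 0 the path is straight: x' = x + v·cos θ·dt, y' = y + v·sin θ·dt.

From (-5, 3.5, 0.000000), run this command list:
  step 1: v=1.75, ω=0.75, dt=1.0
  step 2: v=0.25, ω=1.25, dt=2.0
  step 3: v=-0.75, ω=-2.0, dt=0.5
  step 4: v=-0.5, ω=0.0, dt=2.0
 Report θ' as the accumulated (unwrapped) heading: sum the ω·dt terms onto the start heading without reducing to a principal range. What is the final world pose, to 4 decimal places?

(-2.6070, 3.5559, 2.2500)

step 1: θ'=0.7500 (R=2.3333) → pose (-3.4095, 4.1261, 0.7500)
step 2: θ'=3.2500 (R=0.2000) → pose (-3.5675, 4.4712, 3.2500)
step 3: θ'=2.2500 (R=0.3750) → pose (-3.2351, 4.3340, 2.2500)
step 4: θ'=2.2500 (straight) → pose (-2.6070, 3.5559, 2.2500)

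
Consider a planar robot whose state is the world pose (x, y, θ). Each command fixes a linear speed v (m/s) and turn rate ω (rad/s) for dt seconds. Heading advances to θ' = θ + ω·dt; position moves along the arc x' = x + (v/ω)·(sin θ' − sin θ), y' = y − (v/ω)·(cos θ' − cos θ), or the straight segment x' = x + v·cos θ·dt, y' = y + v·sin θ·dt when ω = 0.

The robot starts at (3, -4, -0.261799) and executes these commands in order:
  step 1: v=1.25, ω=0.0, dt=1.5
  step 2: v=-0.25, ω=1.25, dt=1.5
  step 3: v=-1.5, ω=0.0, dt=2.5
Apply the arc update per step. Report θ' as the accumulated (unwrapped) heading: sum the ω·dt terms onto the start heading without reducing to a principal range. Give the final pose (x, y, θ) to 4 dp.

(4.7185, -8.4336, 1.6132)

step 1: θ'=-0.2618 (straight) → pose (4.8111, -4.4853, -0.2618)
step 2: θ'=1.6132 (R=-0.2000) → pose (4.5595, -4.6869, 1.6132)
step 3: θ'=1.6132 (straight) → pose (4.7185, -8.4336, 1.6132)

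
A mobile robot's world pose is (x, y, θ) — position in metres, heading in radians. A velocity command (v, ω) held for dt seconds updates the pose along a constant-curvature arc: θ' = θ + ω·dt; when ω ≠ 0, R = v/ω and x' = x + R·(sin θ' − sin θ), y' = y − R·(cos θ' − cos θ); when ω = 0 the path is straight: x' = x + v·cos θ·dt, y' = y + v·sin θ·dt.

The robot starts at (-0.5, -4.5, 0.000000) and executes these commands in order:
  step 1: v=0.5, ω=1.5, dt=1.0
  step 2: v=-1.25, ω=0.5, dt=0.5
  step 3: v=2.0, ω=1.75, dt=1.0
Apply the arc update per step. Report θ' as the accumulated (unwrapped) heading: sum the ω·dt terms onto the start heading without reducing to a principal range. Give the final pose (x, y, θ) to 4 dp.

step 1: θ'=1.5000 (R=0.3333) → pose (-0.1675, -4.1902, 1.5000)
step 2: θ'=1.7500 (R=-2.5000) → pose (-0.1337, -4.8127, 1.7500)
step 3: θ'=3.5000 (R=1.1429) → pose (-1.6592, -3.9462, 3.5000)

(-1.6592, -3.9462, 3.5000)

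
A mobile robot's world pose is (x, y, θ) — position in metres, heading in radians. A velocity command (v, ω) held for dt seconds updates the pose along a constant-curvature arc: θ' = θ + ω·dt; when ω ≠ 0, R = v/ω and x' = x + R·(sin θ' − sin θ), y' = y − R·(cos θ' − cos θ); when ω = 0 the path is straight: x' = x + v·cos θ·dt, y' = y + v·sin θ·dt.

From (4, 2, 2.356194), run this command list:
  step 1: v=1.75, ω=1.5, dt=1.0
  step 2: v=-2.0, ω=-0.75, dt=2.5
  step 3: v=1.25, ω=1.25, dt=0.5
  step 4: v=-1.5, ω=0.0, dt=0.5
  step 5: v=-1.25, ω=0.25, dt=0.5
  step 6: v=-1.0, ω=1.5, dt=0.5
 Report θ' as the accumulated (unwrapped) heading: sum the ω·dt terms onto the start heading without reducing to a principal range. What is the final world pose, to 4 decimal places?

(7.8856, 0.8826, 3.4812)

step 1: θ'=3.8562 (R=1.1667) → pose (2.4105, 2.0563, 3.8562)
step 2: θ'=1.9812 (R=2.6667) → pose (6.6032, 1.1059, 1.9812)
step 3: θ'=2.6062 (R=1.0000) → pose (6.1965, 1.5670, 2.6062)
step 4: θ'=2.6062 (straight) → pose (6.8415, 1.1844, 2.6062)
step 5: θ'=2.7312 (R=-5.0000) → pose (7.3976, 0.8999, 2.7312)
step 6: θ'=3.4812 (R=-0.6667) → pose (7.8856, 0.8826, 3.4812)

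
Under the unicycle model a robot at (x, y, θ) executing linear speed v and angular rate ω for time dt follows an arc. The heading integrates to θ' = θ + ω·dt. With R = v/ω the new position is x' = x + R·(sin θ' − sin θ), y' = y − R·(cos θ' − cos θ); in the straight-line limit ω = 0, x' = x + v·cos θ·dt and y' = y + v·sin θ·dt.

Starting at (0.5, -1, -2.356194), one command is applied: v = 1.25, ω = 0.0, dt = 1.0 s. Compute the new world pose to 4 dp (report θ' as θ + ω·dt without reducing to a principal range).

(-0.3839, -1.8839, -2.3562)

θ' = -2.3562 + 0.0·1.0 = -2.3562
ω = 0 → straight: x' = 0.5 + 1.25·cos(-2.3562)·1.0 = -0.3839
y' = -1 + 1.25·sin(-2.3562)·1.0 = -1.8839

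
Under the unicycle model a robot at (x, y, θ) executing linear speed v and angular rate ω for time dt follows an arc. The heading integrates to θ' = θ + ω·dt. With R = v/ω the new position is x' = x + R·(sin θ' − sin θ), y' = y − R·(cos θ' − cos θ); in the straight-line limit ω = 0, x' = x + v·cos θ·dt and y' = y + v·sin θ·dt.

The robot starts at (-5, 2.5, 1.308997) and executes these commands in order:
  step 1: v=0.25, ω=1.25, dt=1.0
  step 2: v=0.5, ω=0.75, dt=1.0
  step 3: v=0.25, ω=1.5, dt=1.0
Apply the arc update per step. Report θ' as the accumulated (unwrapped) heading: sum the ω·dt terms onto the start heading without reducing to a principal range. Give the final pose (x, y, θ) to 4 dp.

step 1: θ'=2.5590 (R=0.2000) → pose (-5.0831, 2.7188, 2.5590)
step 2: θ'=3.3090 (R=0.6667) → pose (-5.5610, 2.8194, 3.3090)
step 3: θ'=4.8090 (R=0.1667) → pose (-5.6991, 2.6390, 4.8090)

(-5.6991, 2.6390, 4.8090)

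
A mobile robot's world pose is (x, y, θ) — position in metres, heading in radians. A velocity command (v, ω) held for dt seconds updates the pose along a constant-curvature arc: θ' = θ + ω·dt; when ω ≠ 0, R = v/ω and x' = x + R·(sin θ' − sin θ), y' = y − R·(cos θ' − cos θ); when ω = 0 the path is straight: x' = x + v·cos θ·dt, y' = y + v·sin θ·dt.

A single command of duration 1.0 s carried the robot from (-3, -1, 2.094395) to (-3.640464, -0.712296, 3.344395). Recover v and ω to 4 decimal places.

v = 0.7500, ω = 1.2500

Δθ = 3.344395 − 2.094395 = 1.250000
ω = Δθ/dt = 1.250000/1.0 = 1.2500
R = Δx/(sin θ' − sin θ) = 0.6000
v = R·ω = 0.6000·1.2500 = 0.7500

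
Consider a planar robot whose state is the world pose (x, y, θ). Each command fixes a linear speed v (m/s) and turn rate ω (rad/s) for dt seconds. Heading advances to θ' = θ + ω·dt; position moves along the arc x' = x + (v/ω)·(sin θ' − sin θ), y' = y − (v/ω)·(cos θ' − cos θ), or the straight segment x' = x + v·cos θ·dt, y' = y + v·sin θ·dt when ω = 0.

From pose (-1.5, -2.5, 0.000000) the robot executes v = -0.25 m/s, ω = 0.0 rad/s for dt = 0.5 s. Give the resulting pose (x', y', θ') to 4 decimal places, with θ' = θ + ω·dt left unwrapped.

(-1.6250, -2.5000, 0.0000)

θ' = 0.0000 + 0.0·0.5 = 0.0000
ω = 0 → straight: x' = -1.5 + -0.25·cos(0.0000)·0.5 = -1.6250
y' = -2.5 + -0.25·sin(0.0000)·0.5 = -2.5000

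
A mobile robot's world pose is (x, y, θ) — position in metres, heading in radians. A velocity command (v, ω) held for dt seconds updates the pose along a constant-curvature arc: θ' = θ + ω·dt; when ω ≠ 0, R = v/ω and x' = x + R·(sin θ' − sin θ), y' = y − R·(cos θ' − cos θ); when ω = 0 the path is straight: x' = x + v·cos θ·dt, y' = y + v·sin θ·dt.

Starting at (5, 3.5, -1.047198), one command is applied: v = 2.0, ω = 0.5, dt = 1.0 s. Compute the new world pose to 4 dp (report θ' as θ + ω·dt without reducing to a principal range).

(6.3829, 2.0841, -0.5472)

θ' = -1.0472 + 0.5·1.0 = -0.5472
R = v/ω = 2.0/0.5 = 4.0000
x' = 5 + 4.0000·(sin -0.5472 − sin -1.0472) = 6.3829
y' = 3.5 − 4.0000·(cos -0.5472 − cos -1.0472) = 2.0841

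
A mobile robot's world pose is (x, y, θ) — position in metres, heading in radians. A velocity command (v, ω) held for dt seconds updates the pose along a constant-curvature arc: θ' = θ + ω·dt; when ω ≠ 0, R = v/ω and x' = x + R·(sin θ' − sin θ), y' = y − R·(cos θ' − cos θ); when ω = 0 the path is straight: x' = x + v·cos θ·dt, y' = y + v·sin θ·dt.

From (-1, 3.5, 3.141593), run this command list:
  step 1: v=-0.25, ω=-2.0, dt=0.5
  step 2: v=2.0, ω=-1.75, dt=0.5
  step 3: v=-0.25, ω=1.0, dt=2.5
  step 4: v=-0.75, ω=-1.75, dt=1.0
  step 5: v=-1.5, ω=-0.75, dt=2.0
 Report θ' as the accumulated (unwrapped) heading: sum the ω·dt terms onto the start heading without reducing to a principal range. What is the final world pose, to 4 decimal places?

step 1: θ'=2.1416 (R=0.1250) → pose (-0.8948, 3.4425, 2.1416)
step 2: θ'=1.2666 (R=-1.1429) → pose (-1.0235, 4.4024, 1.2666)
step 3: θ'=3.7666 (R=-0.2500) → pose (-0.6387, 4.1247, 3.7666)
step 4: θ'=2.0166 (R=0.4286) → pose (-0.0013, 3.9620, 2.0166)
step 5: θ'=0.5166 (R=2.0000) → pose (-0.8180, 1.3606, 0.5166)

(-0.8180, 1.3606, 0.5166)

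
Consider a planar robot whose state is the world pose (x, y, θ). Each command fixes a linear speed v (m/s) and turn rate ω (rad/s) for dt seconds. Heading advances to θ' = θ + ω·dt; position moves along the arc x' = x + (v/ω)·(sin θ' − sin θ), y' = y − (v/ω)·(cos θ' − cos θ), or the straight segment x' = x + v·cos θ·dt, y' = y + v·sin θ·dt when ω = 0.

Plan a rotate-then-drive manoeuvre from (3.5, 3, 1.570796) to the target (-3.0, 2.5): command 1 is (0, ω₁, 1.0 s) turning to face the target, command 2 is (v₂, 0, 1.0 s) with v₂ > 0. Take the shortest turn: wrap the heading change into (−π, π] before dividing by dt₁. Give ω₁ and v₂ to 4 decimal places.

ω₁ = 1.6476, v₂ = 6.5192

heading to target = atan2(2.5−3, -3−3.5) = -3.0648
Δθ = wrap(-3.0648 − 1.5708) = 1.6476; ω₁ = Δθ/dt₁ = 1.6476
distance = √((-3−3.5)² + (2.5−3)²) = 6.5192; v₂ = distance/dt₂ = 6.5192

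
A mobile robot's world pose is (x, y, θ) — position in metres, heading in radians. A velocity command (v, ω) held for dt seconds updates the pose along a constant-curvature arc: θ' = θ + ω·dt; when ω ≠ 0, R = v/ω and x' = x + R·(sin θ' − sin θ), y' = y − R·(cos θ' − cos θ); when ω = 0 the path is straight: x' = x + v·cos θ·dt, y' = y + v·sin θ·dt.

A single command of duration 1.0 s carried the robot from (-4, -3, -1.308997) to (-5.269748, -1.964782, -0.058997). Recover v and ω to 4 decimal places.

v = -1.7500, ω = 1.2500

Δθ = -0.058997 − -1.308997 = 1.250000
ω = Δθ/dt = 1.250000/1.0 = 1.2500
R = Δx/(sin θ' − sin θ) = -1.4000
v = R·ω = -1.4000·1.2500 = -1.7500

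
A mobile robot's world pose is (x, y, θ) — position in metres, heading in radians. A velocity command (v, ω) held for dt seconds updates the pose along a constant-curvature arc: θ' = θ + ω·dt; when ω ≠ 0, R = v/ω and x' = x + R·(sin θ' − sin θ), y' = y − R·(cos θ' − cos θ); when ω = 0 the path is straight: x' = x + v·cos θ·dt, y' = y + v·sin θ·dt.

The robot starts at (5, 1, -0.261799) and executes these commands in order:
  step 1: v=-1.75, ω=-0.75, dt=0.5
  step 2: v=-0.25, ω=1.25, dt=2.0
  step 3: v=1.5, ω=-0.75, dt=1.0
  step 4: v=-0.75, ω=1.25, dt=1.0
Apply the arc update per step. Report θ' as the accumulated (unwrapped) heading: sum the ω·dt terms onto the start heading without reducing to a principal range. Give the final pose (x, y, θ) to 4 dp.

(4.1439, 1.9272, 2.3632)

step 1: θ'=-0.6368 (R=2.3333) → pose (4.2165, 1.3778, -0.6368)
step 2: θ'=1.8632 (R=-0.2000) → pose (3.9060, 1.1594, 1.8632)
step 3: θ'=1.1132 (R=-2.0000) → pose (4.0269, 2.6195, 1.1132)
step 4: θ'=2.3632 (R=-0.6000) → pose (4.1439, 1.9272, 2.3632)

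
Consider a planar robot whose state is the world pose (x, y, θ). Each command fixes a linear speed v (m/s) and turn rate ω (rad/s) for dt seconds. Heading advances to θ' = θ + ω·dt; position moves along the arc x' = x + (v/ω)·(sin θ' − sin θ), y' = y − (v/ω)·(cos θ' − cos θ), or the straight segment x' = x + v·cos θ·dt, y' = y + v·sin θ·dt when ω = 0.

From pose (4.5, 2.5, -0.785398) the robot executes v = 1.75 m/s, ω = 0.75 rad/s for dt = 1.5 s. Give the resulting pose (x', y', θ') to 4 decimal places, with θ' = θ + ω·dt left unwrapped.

(6.9272, 1.9498, 0.3396)

θ' = -0.7854 + 0.75·1.5 = 0.3396
R = v/ω = 1.75/0.75 = 2.3333
x' = 4.5 + 2.3333·(sin 0.3396 − sin -0.7854) = 6.9272
y' = 2.5 − 2.3333·(cos 0.3396 − cos -0.7854) = 1.9498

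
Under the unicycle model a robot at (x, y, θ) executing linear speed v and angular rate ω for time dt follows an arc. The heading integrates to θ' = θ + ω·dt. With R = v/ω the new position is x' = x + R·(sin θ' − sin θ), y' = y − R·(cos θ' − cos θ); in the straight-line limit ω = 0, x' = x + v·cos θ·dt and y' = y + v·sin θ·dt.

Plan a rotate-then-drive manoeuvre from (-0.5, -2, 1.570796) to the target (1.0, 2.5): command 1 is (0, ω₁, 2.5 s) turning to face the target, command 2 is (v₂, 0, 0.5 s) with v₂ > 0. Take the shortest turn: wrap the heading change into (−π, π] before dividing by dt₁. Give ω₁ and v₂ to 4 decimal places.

heading to target = atan2(2.5−-2, 1−-0.5) = 1.2490
Δθ = wrap(1.2490 − 1.5708) = -0.3218; ω₁ = Δθ/dt₁ = -0.1287
distance = √((1−-0.5)² + (2.5−-2)²) = 4.7434; v₂ = distance/dt₂ = 9.4868

ω₁ = -0.1287, v₂ = 9.4868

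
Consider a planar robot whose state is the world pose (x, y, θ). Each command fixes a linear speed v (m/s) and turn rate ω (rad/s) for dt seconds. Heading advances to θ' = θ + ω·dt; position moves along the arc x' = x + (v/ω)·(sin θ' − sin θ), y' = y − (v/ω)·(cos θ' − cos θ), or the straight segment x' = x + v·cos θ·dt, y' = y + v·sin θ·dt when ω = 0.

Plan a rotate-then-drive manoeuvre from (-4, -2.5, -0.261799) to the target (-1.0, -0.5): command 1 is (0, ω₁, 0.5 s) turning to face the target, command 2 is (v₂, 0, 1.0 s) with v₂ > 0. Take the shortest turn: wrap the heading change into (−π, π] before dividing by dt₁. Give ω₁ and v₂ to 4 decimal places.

heading to target = atan2(-0.5−-2.5, -1−-4) = 0.5880
Δθ = wrap(0.5880 − -0.2618) = 0.8498; ω₁ = Δθ/dt₁ = 1.6996
distance = √((-1−-4)² + (-0.5−-2.5)²) = 3.6056; v₂ = distance/dt₂ = 3.6056

ω₁ = 1.6996, v₂ = 3.6056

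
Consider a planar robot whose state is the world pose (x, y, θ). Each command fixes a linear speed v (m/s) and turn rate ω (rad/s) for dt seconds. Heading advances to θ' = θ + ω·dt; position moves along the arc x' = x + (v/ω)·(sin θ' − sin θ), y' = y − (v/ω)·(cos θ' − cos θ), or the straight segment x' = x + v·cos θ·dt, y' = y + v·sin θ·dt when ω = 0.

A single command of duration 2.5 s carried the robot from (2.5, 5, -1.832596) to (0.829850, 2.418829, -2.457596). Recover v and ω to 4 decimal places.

v = 1.2500, ω = -0.2500

Δθ = -2.457596 − -1.832596 = -0.625000
ω = Δθ/dt = -0.625000/2.5 = -0.2500
R = −Δy/(cos θ' − cos θ) = -5.0000
v = R·ω = -5.0000·-0.2500 = 1.2500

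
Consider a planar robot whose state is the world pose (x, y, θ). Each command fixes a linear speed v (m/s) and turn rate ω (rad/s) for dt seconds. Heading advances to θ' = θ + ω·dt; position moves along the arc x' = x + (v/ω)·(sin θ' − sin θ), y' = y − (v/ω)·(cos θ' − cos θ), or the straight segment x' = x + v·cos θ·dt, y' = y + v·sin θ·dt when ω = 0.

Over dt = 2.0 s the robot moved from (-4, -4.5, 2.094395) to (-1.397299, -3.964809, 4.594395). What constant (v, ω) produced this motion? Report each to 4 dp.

Δθ = 4.594395 − 2.094395 = 2.500000
ω = Δθ/dt = 2.500000/2.0 = 1.2500
R = Δx/(sin θ' − sin θ) = -1.4000
v = R·ω = -1.4000·1.2500 = -1.7500

v = -1.7500, ω = 1.2500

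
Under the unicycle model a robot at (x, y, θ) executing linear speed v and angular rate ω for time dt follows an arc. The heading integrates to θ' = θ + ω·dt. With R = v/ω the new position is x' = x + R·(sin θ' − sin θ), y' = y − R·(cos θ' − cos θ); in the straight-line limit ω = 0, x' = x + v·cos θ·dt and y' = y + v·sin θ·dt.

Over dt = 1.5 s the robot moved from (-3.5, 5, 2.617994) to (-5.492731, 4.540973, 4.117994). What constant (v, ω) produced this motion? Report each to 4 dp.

v = 1.5000, ω = 1.0000

Δθ = 4.117994 − 2.617994 = 1.500000
ω = Δθ/dt = 1.500000/1.5 = 1.0000
R = Δx/(sin θ' − sin θ) = 1.5000
v = R·ω = 1.5000·1.0000 = 1.5000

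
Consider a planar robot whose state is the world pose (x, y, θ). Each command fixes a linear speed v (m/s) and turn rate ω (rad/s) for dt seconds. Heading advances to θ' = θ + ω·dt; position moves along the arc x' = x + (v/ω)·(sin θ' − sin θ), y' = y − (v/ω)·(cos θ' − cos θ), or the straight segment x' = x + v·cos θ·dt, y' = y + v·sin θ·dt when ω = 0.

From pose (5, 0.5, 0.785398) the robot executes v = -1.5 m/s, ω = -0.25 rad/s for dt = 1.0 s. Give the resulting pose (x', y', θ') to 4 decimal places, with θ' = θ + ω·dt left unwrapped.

θ' = 0.7854 + -0.25·1.0 = 0.5354
R = v/ω = -1.5/-0.25 = 6.0000
x' = 5 + 6.0000·(sin 0.5354 − sin 0.7854) = 3.8185
y' = 0.5 − 6.0000·(cos 0.5354 − cos 0.7854) = -0.4178

(3.8185, -0.4178, 0.5354)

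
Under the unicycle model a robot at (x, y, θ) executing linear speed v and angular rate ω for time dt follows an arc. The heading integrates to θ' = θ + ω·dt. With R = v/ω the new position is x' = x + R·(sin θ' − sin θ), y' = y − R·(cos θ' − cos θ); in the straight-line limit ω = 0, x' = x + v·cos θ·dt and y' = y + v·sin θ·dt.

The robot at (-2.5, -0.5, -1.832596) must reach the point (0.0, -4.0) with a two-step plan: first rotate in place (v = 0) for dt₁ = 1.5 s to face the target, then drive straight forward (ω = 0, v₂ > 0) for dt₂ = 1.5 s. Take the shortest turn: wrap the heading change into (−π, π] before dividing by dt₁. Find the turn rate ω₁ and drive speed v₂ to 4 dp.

heading to target = atan2(-4−-0.5, 0−-2.5) = -0.9505
Δθ = wrap(-0.9505 − -1.8326) = 0.8820; ω₁ = Δθ/dt₁ = 0.5880
distance = √((0−-2.5)² + (-4−-0.5)²) = 4.3012; v₂ = distance/dt₂ = 2.8674

ω₁ = 0.5880, v₂ = 2.8674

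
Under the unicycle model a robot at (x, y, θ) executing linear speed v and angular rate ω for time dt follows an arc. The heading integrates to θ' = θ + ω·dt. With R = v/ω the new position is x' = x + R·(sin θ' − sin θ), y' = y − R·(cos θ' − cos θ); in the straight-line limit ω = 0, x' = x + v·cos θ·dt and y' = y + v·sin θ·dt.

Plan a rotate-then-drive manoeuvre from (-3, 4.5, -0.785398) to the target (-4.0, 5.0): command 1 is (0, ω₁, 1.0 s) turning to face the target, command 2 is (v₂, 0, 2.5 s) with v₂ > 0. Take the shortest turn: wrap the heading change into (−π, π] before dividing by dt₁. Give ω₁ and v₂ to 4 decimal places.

ω₁ = -2.8198, v₂ = 0.4472

heading to target = atan2(5−4.5, -4−-3) = 2.6779
Δθ = wrap(2.6779 − -0.7854) = -2.8198; ω₁ = Δθ/dt₁ = -2.8198
distance = √((-4−-3)² + (5−4.5)²) = 1.1180; v₂ = distance/dt₂ = 0.4472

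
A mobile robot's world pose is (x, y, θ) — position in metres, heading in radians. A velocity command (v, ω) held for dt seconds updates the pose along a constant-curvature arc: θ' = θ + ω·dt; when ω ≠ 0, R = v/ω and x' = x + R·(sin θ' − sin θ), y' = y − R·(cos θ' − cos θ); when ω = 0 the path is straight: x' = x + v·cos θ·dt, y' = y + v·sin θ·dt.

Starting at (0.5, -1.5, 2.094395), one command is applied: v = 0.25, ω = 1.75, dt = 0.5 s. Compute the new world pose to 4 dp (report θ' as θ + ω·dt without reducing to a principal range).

θ' = 2.0944 + 1.75·0.5 = 2.9694
R = v/ω = 0.25/1.75 = 0.1429
x' = 0.5 + 0.1429·(sin 2.9694 − sin 2.0944) = 0.4008
y' = -1.5 − 0.1429·(cos 2.9694 − cos 2.0944) = -1.4307

(0.4008, -1.4307, 2.9694)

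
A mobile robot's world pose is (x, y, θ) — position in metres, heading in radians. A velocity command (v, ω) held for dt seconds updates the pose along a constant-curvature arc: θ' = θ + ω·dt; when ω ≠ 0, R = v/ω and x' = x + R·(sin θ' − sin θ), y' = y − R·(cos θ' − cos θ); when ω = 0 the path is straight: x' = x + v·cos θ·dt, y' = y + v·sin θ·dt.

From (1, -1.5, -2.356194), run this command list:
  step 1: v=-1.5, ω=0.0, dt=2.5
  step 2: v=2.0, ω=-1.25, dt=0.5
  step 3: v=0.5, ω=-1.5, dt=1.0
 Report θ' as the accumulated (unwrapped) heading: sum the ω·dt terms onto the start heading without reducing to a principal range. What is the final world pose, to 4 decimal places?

step 1: θ'=-2.3562 (straight) → pose (3.6516, 1.1517, -2.3562)
step 2: θ'=-2.9812 (R=-1.6000) → pose (2.7758, 0.7036, -2.9812)
step 3: θ'=-4.4812 (R=-0.3333) → pose (2.3981, 0.9562, -4.4812)

(2.3981, 0.9562, -4.4812)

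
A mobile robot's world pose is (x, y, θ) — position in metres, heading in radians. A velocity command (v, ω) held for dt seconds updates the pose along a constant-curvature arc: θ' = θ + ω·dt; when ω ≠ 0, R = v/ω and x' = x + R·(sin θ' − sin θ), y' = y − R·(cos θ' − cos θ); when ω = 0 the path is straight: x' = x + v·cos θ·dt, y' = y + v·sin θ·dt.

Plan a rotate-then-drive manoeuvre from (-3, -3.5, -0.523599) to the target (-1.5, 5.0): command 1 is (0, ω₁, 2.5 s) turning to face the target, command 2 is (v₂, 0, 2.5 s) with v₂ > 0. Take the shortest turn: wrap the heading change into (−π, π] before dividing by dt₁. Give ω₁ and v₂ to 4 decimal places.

heading to target = atan2(5−-3.5, -1.5−-3) = 1.3961
Δθ = wrap(1.3961 − -0.5236) = 1.9197; ω₁ = Δθ/dt₁ = 0.7679
distance = √((-1.5−-3)² + (5−-3.5)²) = 8.6313; v₂ = distance/dt₂ = 3.4525

ω₁ = 0.7679, v₂ = 3.4525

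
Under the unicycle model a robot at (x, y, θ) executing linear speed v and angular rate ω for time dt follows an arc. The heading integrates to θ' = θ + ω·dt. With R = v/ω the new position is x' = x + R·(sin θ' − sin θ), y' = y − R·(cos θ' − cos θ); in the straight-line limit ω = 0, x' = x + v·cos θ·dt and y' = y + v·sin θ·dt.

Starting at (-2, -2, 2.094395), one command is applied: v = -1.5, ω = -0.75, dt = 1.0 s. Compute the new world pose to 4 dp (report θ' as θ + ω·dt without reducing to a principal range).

θ' = 2.0944 + -0.75·1.0 = 1.3444
R = v/ω = -1.5/-0.75 = 2.0000
x' = -2 + 2.0000·(sin 1.3444 − sin 2.0944) = -1.7831
y' = -2 − 2.0000·(cos 1.3444 − cos 2.0944) = -3.4489

(-1.7831, -3.4489, 1.3444)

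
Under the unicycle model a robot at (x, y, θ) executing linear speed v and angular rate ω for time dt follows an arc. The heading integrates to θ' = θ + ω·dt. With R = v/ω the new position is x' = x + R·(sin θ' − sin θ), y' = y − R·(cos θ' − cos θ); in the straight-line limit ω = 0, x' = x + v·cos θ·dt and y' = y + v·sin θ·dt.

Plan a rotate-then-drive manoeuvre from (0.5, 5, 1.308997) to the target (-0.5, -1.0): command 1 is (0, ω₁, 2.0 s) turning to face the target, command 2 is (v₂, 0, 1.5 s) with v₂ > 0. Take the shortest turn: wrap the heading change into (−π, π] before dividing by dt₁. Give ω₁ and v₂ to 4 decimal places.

ω₁ = -1.5225, v₂ = 4.0552

heading to target = atan2(-1−5, -0.5−0.5) = -1.7359
Δθ = wrap(-1.7359 − 1.3090) = -3.0449; ω₁ = Δθ/dt₁ = -1.5225
distance = √((-0.5−0.5)² + (-1−5)²) = 6.0828; v₂ = distance/dt₂ = 4.0552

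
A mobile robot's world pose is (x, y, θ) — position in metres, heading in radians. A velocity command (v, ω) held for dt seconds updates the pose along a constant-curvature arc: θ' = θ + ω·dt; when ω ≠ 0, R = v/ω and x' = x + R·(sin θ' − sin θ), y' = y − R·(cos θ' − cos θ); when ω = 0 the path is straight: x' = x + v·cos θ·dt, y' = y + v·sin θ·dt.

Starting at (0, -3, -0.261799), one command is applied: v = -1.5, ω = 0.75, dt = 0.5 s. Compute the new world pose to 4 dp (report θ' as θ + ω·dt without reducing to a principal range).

(-0.7436, -2.9447, 0.1132)

θ' = -0.2618 + 0.75·0.5 = 0.1132
R = v/ω = -1.5/0.75 = -2.0000
x' = 0 + -2.0000·(sin 0.1132 − sin -0.2618) = -0.7436
y' = -3 − -2.0000·(cos 0.1132 − cos -0.2618) = -2.9447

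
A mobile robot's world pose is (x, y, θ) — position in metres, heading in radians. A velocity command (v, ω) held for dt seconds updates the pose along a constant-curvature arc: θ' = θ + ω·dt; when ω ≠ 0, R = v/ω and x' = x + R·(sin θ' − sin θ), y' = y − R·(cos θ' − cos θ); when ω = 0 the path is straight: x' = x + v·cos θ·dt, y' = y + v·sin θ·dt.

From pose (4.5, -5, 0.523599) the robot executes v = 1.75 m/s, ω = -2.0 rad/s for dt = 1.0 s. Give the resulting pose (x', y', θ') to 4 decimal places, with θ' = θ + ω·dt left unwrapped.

(5.8086, -5.6753, -1.4764)

θ' = 0.5236 + -2.0·1.0 = -1.4764
R = v/ω = 1.75/-2.0 = -0.8750
x' = 4.5 + -0.8750·(sin -1.4764 − sin 0.5236) = 5.8086
y' = -5 − -0.8750·(cos -1.4764 − cos 0.5236) = -5.6753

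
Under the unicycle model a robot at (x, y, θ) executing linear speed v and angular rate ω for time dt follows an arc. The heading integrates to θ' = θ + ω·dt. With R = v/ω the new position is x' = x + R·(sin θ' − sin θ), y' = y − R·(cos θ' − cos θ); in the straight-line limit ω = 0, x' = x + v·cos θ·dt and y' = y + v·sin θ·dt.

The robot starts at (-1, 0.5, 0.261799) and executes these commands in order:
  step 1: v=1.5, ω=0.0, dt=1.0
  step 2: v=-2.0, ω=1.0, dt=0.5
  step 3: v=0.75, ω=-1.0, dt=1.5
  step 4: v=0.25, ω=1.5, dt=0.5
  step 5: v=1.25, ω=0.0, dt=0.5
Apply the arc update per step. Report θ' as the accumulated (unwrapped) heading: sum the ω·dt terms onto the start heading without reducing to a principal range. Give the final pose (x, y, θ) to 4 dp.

step 1: θ'=0.2618 (straight) → pose (0.4489, 0.8882, 0.2618)
step 2: θ'=0.7618 (R=-2.0000) → pose (-0.4139, 0.4036, 0.7618)
step 3: θ'=-0.7382 (R=-0.7500) → pose (0.6085, 0.4156, -0.7382)
step 4: θ'=0.0118 (R=0.1667) → pose (0.7226, 0.3723, 0.0118)
step 5: θ'=0.0118 (straight) → pose (1.3475, 0.3796, 0.0118)

(1.3475, 0.3796, 0.0118)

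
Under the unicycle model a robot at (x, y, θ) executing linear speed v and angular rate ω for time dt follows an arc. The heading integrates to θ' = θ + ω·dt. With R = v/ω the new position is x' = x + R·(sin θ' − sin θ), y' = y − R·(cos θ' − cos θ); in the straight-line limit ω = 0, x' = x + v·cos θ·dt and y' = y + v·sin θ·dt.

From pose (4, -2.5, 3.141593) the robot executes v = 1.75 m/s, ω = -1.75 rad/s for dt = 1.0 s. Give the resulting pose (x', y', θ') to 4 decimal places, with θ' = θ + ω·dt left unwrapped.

(3.0160, -1.3218, 1.3916)

θ' = 3.1416 + -1.75·1.0 = 1.3916
R = v/ω = 1.75/-1.75 = -1.0000
x' = 4 + -1.0000·(sin 1.3916 − sin 3.1416) = 3.0160
y' = -2.5 − -1.0000·(cos 1.3916 − cos 3.1416) = -1.3218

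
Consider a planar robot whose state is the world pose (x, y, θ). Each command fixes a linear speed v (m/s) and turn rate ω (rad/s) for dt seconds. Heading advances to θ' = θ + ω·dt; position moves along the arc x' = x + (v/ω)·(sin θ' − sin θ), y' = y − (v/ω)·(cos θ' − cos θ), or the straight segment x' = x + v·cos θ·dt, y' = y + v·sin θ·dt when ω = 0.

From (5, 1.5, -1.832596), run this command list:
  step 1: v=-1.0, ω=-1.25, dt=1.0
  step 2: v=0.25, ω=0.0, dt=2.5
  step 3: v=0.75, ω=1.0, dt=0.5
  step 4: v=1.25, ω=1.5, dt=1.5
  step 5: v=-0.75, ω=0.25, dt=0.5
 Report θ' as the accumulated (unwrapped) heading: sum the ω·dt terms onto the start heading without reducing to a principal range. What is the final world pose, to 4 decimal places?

step 1: θ'=-3.0826 (R=0.8000) → pose (5.7256, 2.0916, -3.0826)
step 2: θ'=-3.0826 (straight) → pose (5.1017, 2.0547, -3.0826)
step 3: θ'=-2.5826 (R=0.7500) → pose (4.7481, 1.9418, -2.5826)
step 4: θ'=-0.3326 (R=0.8333) → pose (4.9180, 0.4477, -0.3326)
step 5: θ'=-0.2076 (R=-3.0000) → pose (4.5568, 0.5477, -0.2076)

(4.5568, 0.5477, -0.2076)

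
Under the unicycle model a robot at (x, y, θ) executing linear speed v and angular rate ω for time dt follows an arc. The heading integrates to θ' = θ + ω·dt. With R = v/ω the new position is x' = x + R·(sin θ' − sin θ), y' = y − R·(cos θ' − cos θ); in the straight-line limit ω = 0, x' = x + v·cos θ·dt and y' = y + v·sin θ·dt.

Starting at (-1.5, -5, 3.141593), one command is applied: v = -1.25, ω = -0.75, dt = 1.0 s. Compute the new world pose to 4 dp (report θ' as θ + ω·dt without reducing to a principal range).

(-0.3639, -5.4472, 2.3916)

θ' = 3.1416 + -0.75·1.0 = 2.3916
R = v/ω = -1.25/-0.75 = 1.6667
x' = -1.5 + 1.6667·(sin 2.3916 − sin 3.1416) = -0.3639
y' = -5 − 1.6667·(cos 2.3916 − cos 3.1416) = -5.4472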